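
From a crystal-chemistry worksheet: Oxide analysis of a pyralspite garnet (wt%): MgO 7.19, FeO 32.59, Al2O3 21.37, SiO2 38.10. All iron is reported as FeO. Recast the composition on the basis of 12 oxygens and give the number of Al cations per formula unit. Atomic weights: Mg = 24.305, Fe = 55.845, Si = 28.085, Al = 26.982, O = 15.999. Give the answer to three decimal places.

MgO: 7.19/40.304 = 0.17839 mol → 0.17839 mol Mg, 0.17839 mol O.
FeO: 32.59/71.844 = 0.45362 mol → 0.45362 mol Fe, 0.45362 mol O.
Al2O3: 21.37/101.961 = 0.20959 mol → 0.41918 mol Al, 0.62877 mol O.
SiO2: 38.10/60.083 = 0.63412 mol → 0.63412 mol Si, 1.26824 mol O.
Total oxygen = 2.52902 mol. Normalization factor = 12/2.52902 = 4.74492.
Al per 12 O = 0.41918 × 4.74492 = 1.989.

1.989 Al apfu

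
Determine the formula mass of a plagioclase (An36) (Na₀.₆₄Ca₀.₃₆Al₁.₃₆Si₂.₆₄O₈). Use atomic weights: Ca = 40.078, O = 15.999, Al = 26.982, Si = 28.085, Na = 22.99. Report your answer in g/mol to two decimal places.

267.97 g/mol

The formula mass is the sum 0.64*22.99 + 0.36*40.078 + 1.36*26.982 + 2.64*28.085 + 8*15.999.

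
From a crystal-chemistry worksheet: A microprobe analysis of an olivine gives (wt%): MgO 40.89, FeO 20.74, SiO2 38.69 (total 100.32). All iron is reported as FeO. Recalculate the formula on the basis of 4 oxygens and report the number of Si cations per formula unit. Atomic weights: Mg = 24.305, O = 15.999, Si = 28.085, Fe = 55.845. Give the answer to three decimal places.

40.89 wt% MgO ÷ 40.304 g/mol = 1.01454 mol, giving 1.01454 Mg and 1.01454 O.
20.74 wt% FeO ÷ 71.844 g/mol = 0.28868 mol, giving 0.28868 Fe and 0.28868 O.
38.69 wt% SiO2 ÷ 60.083 g/mol = 0.64394 mol, giving 0.64394 Si and 1.28788 O.
Oxygen sums to 2.59110; scaling by 4/2.59110 = 1.54375 puts the formula on 4 O.
Si: 0.64394 × 1.54375 = 0.994 atoms per formula unit.

0.994 Si apfu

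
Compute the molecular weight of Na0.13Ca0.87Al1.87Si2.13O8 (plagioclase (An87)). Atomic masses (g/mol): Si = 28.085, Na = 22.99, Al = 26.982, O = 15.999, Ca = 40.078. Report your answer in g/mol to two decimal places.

276.13 g/mol

The formula mass is the sum 0.13·22.99 + 0.87·40.078 + 1.87·26.982 + 2.13·28.085 + 8·15.999.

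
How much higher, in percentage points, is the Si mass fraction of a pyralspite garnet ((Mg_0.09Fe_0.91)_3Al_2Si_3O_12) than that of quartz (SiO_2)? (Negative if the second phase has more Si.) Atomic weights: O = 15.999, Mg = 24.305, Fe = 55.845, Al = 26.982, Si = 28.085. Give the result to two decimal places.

-29.52 percentage points

First mineral: 84.255 g Si in 489.226 g formula = 17.22 wt% Si.
Second mineral: 28.085 g Si in 60.083 g formula = 46.74 wt% Si.
17.22% − 46.74% gives a difference of -29.52 percentage points.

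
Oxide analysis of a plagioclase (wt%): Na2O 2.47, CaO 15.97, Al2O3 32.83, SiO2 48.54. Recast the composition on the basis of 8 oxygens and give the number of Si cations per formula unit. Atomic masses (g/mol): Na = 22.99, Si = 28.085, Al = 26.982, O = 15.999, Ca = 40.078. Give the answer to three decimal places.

Na2O: 2.47/61.979 = 0.03985 mol → 0.07970 mol Na, 0.03985 mol O.
CaO: 15.97/56.077 = 0.28479 mol → 0.28479 mol Ca, 0.28479 mol O.
Al2O3: 32.83/101.961 = 0.32199 mol → 0.64398 mol Al, 0.96597 mol O.
SiO2: 48.54/60.083 = 0.80788 mol → 0.80788 mol Si, 1.61576 mol O.
Total oxygen = 2.90637 mol. Normalization factor = 8/2.90637 = 2.75257.
Si per 8 O = 0.80788 × 2.75257 = 2.224.

2.224 Si apfu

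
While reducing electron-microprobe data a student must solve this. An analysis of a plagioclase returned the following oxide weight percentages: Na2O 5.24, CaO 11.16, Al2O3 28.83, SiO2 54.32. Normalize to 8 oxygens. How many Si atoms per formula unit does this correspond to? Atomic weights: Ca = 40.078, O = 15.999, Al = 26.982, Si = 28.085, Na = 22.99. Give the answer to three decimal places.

Na2O: 5.24/61.979 = 0.08454 mol → 0.16908 mol Na, 0.08454 mol O.
CaO: 11.16/56.077 = 0.19901 mol → 0.19901 mol Ca, 0.19901 mol O.
Al2O3: 28.83/101.961 = 0.28276 mol → 0.56552 mol Al, 0.84828 mol O.
SiO2: 54.32/60.083 = 0.90408 mol → 0.90408 mol Si, 1.80816 mol O.
Total oxygen = 2.93999 mol. Normalization factor = 8/2.93999 = 2.72110.
Si per 8 O = 0.90408 × 2.72110 = 2.460.

2.460 Si apfu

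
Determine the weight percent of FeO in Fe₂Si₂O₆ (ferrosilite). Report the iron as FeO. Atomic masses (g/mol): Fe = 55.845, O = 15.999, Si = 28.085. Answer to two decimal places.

Formula mass = 263.854 g/mol.
2 Fe → 2.0000 mol FeO per formula unit; M(FeO) = 71.844, so FeO mass = 143.688 g.
143.688/263.854 × 100 = 54.46 wt%.

54.46 wt%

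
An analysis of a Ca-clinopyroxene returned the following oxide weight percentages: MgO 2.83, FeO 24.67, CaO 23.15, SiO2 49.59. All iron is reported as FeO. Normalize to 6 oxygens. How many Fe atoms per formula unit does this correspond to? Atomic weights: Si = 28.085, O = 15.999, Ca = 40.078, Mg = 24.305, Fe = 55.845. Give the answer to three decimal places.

0.832 Fe apfu

MgO (M=40.304): mol = 0.07022; Mg = 0.07022, O = 0.07022.
FeO (M=71.844): mol = 0.34338; Fe = 0.34338, O = 0.34338.
CaO (M=56.077): mol = 0.41283; Ca = 0.41283, O = 0.41283.
SiO2 (M=60.083): mol = 0.82536; Si = 0.82536, O = 1.65072.
ΣO = 2.47715; factor = 6/ΣO = 2.42214.
Fe apfu = 0.34338 × 2.42214 = 0.832.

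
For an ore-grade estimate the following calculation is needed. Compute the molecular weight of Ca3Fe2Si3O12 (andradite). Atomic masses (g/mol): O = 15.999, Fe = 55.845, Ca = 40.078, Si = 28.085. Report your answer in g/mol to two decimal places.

The formula mass is the sum 3·40.078 + 2·55.845 + 3·28.085 + 12·15.999.

508.17 g/mol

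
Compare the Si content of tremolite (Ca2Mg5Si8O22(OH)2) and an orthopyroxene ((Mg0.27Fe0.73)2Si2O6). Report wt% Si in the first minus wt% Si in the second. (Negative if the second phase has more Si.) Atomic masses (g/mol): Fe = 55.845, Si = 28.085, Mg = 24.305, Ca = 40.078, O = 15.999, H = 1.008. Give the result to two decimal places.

M(Ca2Mg5Si8O22(OH)2) = 812.353 g/mol, so wt% Si = 224.680/812.353 × 100 = 27.66%.
M((Mg0.27Fe0.73)2Si2O6) = 246.822 g/mol, so wt% Si = 56.170/246.822 × 100 = 22.76%.
27.66 − 22.76 = 4.90 pp.

4.90 percentage points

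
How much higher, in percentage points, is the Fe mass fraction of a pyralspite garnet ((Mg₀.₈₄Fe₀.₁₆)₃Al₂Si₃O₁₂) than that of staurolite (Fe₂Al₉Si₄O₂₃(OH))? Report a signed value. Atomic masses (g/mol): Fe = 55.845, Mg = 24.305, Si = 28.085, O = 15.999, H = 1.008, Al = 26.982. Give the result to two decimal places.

Fe in (Mg₀.₈₄Fe₀.₁₆)₃Al₂Si₃O₁₂: molar mass 418.261 g/mol; 0.48×55.845 = 26.806 g → 6.41 wt%.
Fe in Fe₂Al₉Si₄O₂₃(OH): molar mass 851.852 g/mol; 2×55.845 = 111.690 g → 13.11 wt%.
Difference = 6.41 − 13.11 = -6.70 percentage points.

-6.70 percentage points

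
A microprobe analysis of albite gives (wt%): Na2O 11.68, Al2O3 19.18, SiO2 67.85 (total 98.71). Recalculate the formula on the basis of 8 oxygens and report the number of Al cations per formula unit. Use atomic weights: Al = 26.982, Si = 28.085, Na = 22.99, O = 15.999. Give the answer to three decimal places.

0.999 Al apfu

Na2O (M=61.979): mol = 0.18845; Na = 0.37690, O = 0.18845.
Al2O3 (M=101.961): mol = 0.18811; Al = 0.37622, O = 0.56433.
SiO2 (M=60.083): mol = 1.12927; Si = 1.12927, O = 2.25854.
ΣO = 3.01132; factor = 8/ΣO = 2.65664.
Al apfu = 0.37622 × 2.65664 = 0.999.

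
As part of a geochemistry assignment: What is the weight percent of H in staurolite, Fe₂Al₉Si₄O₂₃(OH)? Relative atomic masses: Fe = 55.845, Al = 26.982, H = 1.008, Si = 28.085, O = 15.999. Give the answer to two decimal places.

M(Fe₂Al₉Si₄O₂₃(OH)) = 851.852 g/mol.
H contributes 1 × 1.008 = 1.008 g per mole.
1.008/851.852 = 0.0012 → 0.12%.

0.12 weight percent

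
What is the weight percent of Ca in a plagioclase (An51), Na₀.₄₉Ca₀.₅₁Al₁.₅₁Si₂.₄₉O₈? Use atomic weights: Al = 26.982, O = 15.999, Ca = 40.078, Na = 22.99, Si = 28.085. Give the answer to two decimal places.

M(Na₀.₄₉Ca₀.₅₁Al₁.₅₁Si₂.₄₉O₈) = 270.371 g/mol.
Ca contributes 0.51 × 40.078 = 20.440 g per mole.
20.440/270.371 = 0.0756 → 7.56%.

7.56 weight percent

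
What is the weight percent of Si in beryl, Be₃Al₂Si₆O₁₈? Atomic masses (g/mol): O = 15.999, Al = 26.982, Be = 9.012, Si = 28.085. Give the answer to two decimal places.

Molar mass of Be₃Al₂Si₆O₁₈: 3*9.012 + 2*26.982 + 6*28.085 + 18*15.999 = 537.492 g/mol.
Mass of Si per formula unit: 6 × 28.085 = 168.510 g.
Weight fraction Si = 168.510 / 537.492 = 0.3135.

31.35 weight percent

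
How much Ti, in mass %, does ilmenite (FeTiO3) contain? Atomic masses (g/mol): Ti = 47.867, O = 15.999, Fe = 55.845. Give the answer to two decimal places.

31.55 mass %

Formula mass = 1×55.845 + 1×47.867 + 3×15.999 = 151.709 g/mol, of which 47.867 g is Ti.
So Ti makes up 47.867/151.709 = 0.3155 of the mass, i.e. 31.55%.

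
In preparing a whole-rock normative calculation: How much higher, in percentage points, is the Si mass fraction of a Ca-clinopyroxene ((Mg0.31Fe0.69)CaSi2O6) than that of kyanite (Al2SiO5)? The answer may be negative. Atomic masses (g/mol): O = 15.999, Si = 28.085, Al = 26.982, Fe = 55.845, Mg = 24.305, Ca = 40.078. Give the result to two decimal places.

6.24 percentage points

First mineral: 56.170 g Si in 238.310 g formula = 23.57 wt% Si.
Second mineral: 28.085 g Si in 162.044 g formula = 17.33 wt% Si.
23.57% − 17.33% gives a difference of 6.24 percentage points.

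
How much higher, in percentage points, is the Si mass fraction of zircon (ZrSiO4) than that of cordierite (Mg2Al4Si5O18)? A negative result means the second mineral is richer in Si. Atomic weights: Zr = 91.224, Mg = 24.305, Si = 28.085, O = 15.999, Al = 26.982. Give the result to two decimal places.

-8.69 percentage points

Si in ZrSiO4: molar mass 183.305 g/mol; 1×28.085 = 28.085 g → 15.32 wt%.
Si in Mg2Al4Si5O18: molar mass 584.945 g/mol; 5×28.085 = 140.425 g → 24.01 wt%.
Difference = 15.32 − 24.01 = -8.69 percentage points.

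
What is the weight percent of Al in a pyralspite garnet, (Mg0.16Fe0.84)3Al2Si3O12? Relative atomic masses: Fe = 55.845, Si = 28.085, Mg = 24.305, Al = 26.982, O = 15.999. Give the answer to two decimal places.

Formula mass = 0.48·24.305 + 2.52·55.845 + 2·26.982 + 3·28.085 + 12·15.999 = 482.603 g/mol, of which 53.964 g is Al.
So Al makes up 53.964/482.603 = 0.1118 of the mass, i.e. 11.18%.

11.18 wt%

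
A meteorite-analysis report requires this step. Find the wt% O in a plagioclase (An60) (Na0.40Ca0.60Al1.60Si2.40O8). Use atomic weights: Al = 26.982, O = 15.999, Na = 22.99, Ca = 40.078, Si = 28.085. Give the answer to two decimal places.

47.09 wt%

Molar mass of Na0.40Ca0.60Al1.60Si2.40O8: 0.40×22.99 + 0.60×40.078 + 1.60×26.982 + 2.40×28.085 + 8×15.999 = 271.810 g/mol.
Mass of O per formula unit: 8 × 15.999 = 127.992 g.
Weight fraction O = 127.992 / 271.810 = 0.4709.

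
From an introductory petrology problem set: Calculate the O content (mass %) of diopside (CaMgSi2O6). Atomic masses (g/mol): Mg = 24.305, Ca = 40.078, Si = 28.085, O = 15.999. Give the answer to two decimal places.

Molar mass of CaMgSi2O6: 1*40.078 + 1*24.305 + 2*28.085 + 6*15.999 = 216.547 g/mol.
Mass of O per formula unit: 6 × 15.999 = 95.994 g.
Weight fraction O = 95.994 / 216.547 = 0.4433.

44.33 mass %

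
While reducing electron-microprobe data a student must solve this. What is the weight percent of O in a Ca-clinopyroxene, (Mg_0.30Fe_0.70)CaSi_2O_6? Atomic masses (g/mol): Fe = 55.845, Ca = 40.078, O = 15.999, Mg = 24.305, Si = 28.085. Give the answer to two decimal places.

40.23 mass %

Formula mass = 0.30·24.305 + 0.70·55.845 + 1·40.078 + 2·28.085 + 6·15.999 = 238.625 g/mol, of which 95.994 g is O.
So O makes up 95.994/238.625 = 0.4023 of the mass, i.e. 40.23%.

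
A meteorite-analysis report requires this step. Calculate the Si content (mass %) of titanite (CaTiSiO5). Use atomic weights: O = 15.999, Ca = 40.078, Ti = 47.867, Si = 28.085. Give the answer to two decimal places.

Molar mass of CaTiSiO5: 1×40.078 + 1×47.867 + 1×28.085 + 5×15.999 = 196.025 g/mol.
Mass of Si per formula unit: 1 × 28.085 = 28.085 g.
Weight fraction Si = 28.085 / 196.025 = 0.1433.

14.33 mass %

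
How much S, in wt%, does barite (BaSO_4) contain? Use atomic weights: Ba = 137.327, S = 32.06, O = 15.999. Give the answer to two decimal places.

13.74 wt%

M(BaSO_4) = 233.383 g/mol.
S contributes 1 × 32.06 = 32.060 g per mole.
32.060/233.383 = 0.1374 → 13.74%.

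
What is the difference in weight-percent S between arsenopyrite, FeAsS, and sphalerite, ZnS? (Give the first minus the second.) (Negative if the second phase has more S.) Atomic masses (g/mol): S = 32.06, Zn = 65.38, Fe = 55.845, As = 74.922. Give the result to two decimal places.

-13.21 percentage points

S in FeAsS: molar mass 162.827 g/mol; 1×32.06 = 32.060 g → 19.69 wt%.
S in ZnS: molar mass 97.440 g/mol; 1×32.06 = 32.060 g → 32.90 wt%.
Difference = 19.69 − 32.90 = -13.21 percentage points.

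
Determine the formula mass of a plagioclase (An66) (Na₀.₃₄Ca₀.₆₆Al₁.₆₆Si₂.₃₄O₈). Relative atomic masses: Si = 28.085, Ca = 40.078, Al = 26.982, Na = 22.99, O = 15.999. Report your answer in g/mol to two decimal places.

272.77 g/mol

The formula mass is the sum 0.34(22.99) + 0.66(40.078) + 1.66(26.982) + 2.34(28.085) + 8(15.999).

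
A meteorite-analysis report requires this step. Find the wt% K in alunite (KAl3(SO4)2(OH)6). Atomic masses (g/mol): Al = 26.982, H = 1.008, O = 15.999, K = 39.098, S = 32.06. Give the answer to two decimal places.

M(KAl3(SO4)2(OH)6) = 414.198 g/mol.
K contributes 1 × 39.098 = 39.098 g per mole.
39.098/414.198 = 0.0944 → 9.44%.

9.44 weight percent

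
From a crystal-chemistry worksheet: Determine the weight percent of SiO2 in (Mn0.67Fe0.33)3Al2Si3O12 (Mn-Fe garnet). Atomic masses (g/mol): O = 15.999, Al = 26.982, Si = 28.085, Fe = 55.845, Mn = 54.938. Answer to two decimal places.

Molar mass of (Mn0.67Fe0.33)3Al2Si3O12 = 2.01·54.938 + 0.99·55.845 + 2·26.982 + 3·28.085 + 12·15.999 = 495.919 g/mol.
Each formula unit contains 3 Si, equivalent to 3/1 = 3.0000 mol SiO2.
M(SiO2) = 1×28.085 + 2×15.999 = 60.083 g/mol.
Mass of SiO2 per formula unit = 3.0000 × 60.083 = 180.249 g.
SiO2 wt% = 180.249 / 495.919 × 100 = 36.35%.

36.35 wt%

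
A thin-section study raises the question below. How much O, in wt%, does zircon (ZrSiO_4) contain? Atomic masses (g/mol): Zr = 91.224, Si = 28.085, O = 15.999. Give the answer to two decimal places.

34.91 wt%

M(ZrSiO_4) = 183.305 g/mol.
O contributes 4 × 15.999 = 63.996 g per mole.
63.996/183.305 = 0.3491 → 34.91%.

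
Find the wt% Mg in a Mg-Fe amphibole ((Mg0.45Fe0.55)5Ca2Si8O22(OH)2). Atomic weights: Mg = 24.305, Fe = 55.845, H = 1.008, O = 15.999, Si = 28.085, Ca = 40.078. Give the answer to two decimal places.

6.08 mass %

M((Mg0.45Fe0.55)5Ca2Si8O22(OH)2) = 899.088 g/mol.
Mg contributes 2.25 × 24.305 = 54.686 g per mole.
54.686/899.088 = 0.0608 → 6.08%.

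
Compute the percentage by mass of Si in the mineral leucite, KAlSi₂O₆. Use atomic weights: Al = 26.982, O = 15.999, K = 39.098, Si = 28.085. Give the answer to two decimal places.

25.74 wt%

Formula mass = 1*39.098 + 1*26.982 + 2*28.085 + 6*15.999 = 218.244 g/mol, of which 56.170 g is Si.
So Si makes up 56.170/218.244 = 0.2574 of the mass, i.e. 25.74%.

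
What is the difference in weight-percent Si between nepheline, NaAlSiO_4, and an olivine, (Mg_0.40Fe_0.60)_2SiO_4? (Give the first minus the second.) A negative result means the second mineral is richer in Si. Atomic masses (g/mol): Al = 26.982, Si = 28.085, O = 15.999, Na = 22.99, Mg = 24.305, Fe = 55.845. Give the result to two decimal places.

Si in NaAlSiO_4: molar mass 142.053 g/mol; 1×28.085 = 28.085 g → 19.77 wt%.
Si in (Mg_0.40Fe_0.60)_2SiO_4: molar mass 178.539 g/mol; 1×28.085 = 28.085 g → 15.73 wt%.
Difference = 19.77 − 15.73 = 4.04 percentage points.

4.04 percentage points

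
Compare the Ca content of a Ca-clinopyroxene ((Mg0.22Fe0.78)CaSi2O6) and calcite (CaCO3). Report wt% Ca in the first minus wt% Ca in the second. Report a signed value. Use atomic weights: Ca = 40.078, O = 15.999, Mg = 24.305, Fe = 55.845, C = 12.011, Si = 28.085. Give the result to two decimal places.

-23.42 percentage points

Ca in (Mg0.22Fe0.78)CaSi2O6: molar mass 241.148 g/mol; 1×40.078 = 40.078 g → 16.62 wt%.
Ca in CaCO3: molar mass 100.086 g/mol; 1×40.078 = 40.078 g → 40.04 wt%.
Difference = 16.62 − 40.04 = -23.42 percentage points.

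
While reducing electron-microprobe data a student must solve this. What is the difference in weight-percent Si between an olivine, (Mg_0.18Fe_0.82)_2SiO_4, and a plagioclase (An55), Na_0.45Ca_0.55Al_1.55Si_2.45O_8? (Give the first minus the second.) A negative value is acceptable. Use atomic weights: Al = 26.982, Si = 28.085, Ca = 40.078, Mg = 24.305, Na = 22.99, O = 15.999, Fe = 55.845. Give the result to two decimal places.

Si in (Mg_0.18Fe_0.82)_2SiO_4: molar mass 192.417 g/mol; 1×28.085 = 28.085 g → 14.60 wt%.
Si in Na_0.45Ca_0.55Al_1.55Si_2.45O_8: molar mass 271.011 g/mol; 2.45×28.085 = 68.808 g → 25.39 wt%.
Difference = 14.60 − 25.39 = -10.79 percentage points.

-10.79 percentage points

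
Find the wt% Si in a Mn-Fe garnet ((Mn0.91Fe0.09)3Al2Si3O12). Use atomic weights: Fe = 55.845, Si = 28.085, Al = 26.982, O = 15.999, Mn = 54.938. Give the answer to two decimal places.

Molar mass of (Mn0.91Fe0.09)3Al2Si3O12: 2.73×54.938 + 0.27×55.845 + 2×26.982 + 3×28.085 + 12×15.999 = 495.266 g/mol.
Mass of Si per formula unit: 3 × 28.085 = 84.255 g.
Weight fraction Si = 84.255 / 495.266 = 0.1701.

17.01 wt%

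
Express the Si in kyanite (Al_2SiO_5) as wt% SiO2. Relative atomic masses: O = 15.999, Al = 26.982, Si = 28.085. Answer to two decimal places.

37.08 wt%

Formula mass = 162.044 g/mol.
1 Si → 1.0000 mol SiO2 per formula unit; M(SiO2) = 60.083, so SiO2 mass = 60.083 g.
60.083/162.044 × 100 = 37.08 wt%.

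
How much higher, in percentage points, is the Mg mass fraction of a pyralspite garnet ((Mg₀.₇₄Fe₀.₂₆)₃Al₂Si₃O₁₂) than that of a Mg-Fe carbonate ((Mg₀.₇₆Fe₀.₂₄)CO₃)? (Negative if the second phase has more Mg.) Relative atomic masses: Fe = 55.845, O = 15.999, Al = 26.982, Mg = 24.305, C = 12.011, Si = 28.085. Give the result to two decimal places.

-7.49 percentage points

M((Mg₀.₇₄Fe₀.₂₆)₃Al₂Si₃O₁₂) = 427.723 g/mol, so wt% Mg = 53.957/427.723 × 100 = 12.61%.
M((Mg₀.₇₆Fe₀.₂₄)CO₃) = 91.883 g/mol, so wt% Mg = 18.472/91.883 × 100 = 20.10%.
12.61 − 20.10 = -7.49 pp.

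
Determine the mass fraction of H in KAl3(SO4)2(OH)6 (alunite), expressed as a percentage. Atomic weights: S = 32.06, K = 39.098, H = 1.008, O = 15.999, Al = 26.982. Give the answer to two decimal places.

Formula mass = 1·39.098 + 3·26.982 + 2·32.06 + 14·15.999 + 6·1.008 = 414.198 g/mol, of which 6.048 g is H.
So H makes up 6.048/414.198 = 0.0146 of the mass, i.e. 1.46%.

1.46 weight percent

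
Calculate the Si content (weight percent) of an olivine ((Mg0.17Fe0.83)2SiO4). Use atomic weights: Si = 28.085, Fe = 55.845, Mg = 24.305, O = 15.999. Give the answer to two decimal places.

M((Mg0.17Fe0.83)2SiO4) = 193.047 g/mol.
Si contributes 1 × 28.085 = 28.085 g per mole.
28.085/193.047 = 0.1455 → 14.55%.

14.55 weight percent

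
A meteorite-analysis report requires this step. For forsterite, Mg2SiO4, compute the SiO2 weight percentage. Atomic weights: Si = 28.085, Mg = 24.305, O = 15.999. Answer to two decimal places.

42.71 wt%

Formula mass = 140.691 g/mol.
1 Si → 1.0000 mol SiO2 per formula unit; M(SiO2) = 60.083, so SiO2 mass = 60.083 g.
60.083/140.691 × 100 = 42.71 wt%.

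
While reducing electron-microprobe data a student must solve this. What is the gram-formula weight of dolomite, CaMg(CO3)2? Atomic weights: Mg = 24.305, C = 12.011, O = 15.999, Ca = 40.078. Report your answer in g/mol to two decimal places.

M = 1(40.078) + 1(24.305) + 2(12.011) + 6(15.999)

184.40 g/mol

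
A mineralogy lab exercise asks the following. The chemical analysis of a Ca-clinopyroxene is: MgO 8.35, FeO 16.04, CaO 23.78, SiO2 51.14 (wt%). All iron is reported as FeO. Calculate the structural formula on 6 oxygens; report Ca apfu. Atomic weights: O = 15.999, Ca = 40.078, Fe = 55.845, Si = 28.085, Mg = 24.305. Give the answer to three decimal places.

0.995 Ca apfu

8.35 wt% MgO ÷ 40.304 g/mol = 0.20718 mol, giving 0.20718 Mg and 0.20718 O.
16.04 wt% FeO ÷ 71.844 g/mol = 0.22326 mol, giving 0.22326 Fe and 0.22326 O.
23.78 wt% CaO ÷ 56.077 g/mol = 0.42406 mol, giving 0.42406 Ca and 0.42406 O.
51.14 wt% SiO2 ÷ 60.083 g/mol = 0.85116 mol, giving 0.85116 Si and 1.70232 O.
Oxygen sums to 2.55682; scaling by 6/2.55682 = 2.34666 puts the formula on 6 O.
Ca: 0.42406 × 2.34666 = 0.995 atoms per formula unit.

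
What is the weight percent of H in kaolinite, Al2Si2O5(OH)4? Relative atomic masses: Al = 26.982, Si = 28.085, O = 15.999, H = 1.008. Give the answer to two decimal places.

Formula mass = 2×26.982 + 2×28.085 + 9×15.999 + 4×1.008 = 258.157 g/mol, of which 4.032 g is H.
So H makes up 4.032/258.157 = 0.0156 of the mass, i.e. 1.56%.

1.56 mass %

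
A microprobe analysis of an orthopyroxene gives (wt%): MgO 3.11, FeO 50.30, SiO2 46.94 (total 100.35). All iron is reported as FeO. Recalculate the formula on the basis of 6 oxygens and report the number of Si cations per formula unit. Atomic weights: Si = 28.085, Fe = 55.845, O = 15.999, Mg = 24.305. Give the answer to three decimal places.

2.003 Si apfu

3.11 wt% MgO ÷ 40.304 g/mol = 0.07716 mol, giving 0.07716 Mg and 0.07716 O.
50.30 wt% FeO ÷ 71.844 g/mol = 0.70013 mol, giving 0.70013 Fe and 0.70013 O.
46.94 wt% SiO2 ÷ 60.083 g/mol = 0.78125 mol, giving 0.78125 Si and 1.56250 O.
Oxygen sums to 2.33979; scaling by 6/2.33979 = 2.56433 puts the formula on 6 O.
Si: 0.78125 × 2.56433 = 2.003 atoms per formula unit.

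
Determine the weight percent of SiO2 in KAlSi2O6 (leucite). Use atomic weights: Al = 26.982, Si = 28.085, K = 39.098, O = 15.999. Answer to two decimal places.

55.06 wt%

Molar mass of KAlSi2O6 = 1*39.098 + 1*26.982 + 2*28.085 + 6*15.999 = 218.244 g/mol.
Each formula unit contains 2 Si, equivalent to 2/1 = 2.0000 mol SiO2.
M(SiO2) = 1×28.085 + 2×15.999 = 60.083 g/mol.
Mass of SiO2 per formula unit = 2.0000 × 60.083 = 120.166 g.
SiO2 wt% = 120.166 / 218.244 × 100 = 55.06%.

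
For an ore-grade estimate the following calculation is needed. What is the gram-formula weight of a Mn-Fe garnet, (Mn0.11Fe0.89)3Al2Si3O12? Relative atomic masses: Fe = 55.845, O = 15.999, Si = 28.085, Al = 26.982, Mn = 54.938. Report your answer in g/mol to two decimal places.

The formula mass is the sum 0.33*54.938 + 2.67*55.845 + 2*26.982 + 3*28.085 + 12*15.999.

497.44 g/mol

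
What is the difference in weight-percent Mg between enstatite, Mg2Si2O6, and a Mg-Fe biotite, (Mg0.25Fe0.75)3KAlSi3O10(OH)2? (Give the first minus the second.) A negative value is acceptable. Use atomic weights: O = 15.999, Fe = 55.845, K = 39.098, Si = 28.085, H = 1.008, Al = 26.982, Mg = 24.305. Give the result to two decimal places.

Mg in Mg2Si2O6: molar mass 200.774 g/mol; 2×24.305 = 48.610 g → 24.21 wt%.
Mg in (Mg0.25Fe0.75)3KAlSi3O10(OH)2: molar mass 488.219 g/mol; 0.75×24.305 = 18.229 g → 3.73 wt%.
Difference = 24.21 − 3.73 = 20.48 percentage points.

20.48 percentage points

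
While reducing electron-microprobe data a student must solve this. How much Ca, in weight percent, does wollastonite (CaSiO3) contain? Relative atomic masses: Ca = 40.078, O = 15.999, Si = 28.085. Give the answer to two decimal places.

34.50 weight percent

Formula mass = 1·40.078 + 1·28.085 + 3·15.999 = 116.160 g/mol, of which 40.078 g is Ca.
So Ca makes up 40.078/116.160 = 0.3450 of the mass, i.e. 34.50%.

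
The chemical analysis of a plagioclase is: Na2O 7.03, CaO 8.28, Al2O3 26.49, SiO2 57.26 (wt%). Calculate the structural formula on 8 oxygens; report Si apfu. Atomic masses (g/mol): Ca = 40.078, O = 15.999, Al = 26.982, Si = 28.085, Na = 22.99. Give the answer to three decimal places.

2.587 Si apfu

Na2O (M=61.979): mol = 0.11343; Na = 0.22686, O = 0.11343.
CaO (M=56.077): mol = 0.14765; Ca = 0.14765, O = 0.14765.
Al2O3 (M=101.961): mol = 0.25981; Al = 0.51962, O = 0.77943.
SiO2 (M=60.083): mol = 0.95301; Si = 0.95301, O = 1.90602.
ΣO = 2.94653; factor = 8/ΣO = 2.71506.
Si apfu = 0.95301 × 2.71506 = 2.587.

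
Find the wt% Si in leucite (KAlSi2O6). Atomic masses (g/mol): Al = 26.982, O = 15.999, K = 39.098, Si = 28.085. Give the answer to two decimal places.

M(KAlSi2O6) = 218.244 g/mol.
Si contributes 2 × 28.085 = 56.170 g per mole.
56.170/218.244 = 0.2574 → 25.74%.

25.74 mass %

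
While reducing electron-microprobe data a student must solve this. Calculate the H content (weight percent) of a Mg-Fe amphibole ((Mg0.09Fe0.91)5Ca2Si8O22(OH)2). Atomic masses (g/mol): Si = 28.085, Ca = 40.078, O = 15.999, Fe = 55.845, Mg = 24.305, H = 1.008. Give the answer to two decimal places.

Molar mass of (Mg0.09Fe0.91)5Ca2Si8O22(OH)2: 0.45*24.305 + 4.55*55.845 + 2*40.078 + 8*28.085 + 24*15.999 + 2*1.008 = 955.860 g/mol.
Mass of H per formula unit: 2 × 1.008 = 2.016 g.
Weight fraction H = 2.016 / 955.860 = 0.0021.

0.21 weight percent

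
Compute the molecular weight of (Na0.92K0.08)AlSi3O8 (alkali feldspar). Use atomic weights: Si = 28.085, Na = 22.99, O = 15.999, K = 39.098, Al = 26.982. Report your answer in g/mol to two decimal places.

263.51 g/mol

M = 0.92·22.99 + 0.08·39.098 + 1·26.982 + 3·28.085 + 8·15.999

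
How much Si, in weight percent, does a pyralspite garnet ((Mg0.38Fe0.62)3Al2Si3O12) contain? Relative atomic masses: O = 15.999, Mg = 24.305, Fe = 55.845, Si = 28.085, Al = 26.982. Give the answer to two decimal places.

Formula mass = 1.14×24.305 + 1.86×55.845 + 2×26.982 + 3×28.085 + 12×15.999 = 461.786 g/mol, of which 84.255 g is Si.
So Si makes up 84.255/461.786 = 0.1825 of the mass, i.e. 18.25%.

18.25 weight percent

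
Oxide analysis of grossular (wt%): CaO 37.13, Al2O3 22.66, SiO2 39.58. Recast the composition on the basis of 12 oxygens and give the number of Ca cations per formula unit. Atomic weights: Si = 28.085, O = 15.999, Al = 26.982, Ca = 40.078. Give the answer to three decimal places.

CaO (M=56.077): mol = 0.66213; Ca = 0.66213, O = 0.66213.
Al2O3 (M=101.961): mol = 0.22224; Al = 0.44448, O = 0.66672.
SiO2 (M=60.083): mol = 0.65876; Si = 0.65876, O = 1.31752.
ΣO = 2.64637; factor = 12/ΣO = 4.53451.
Ca apfu = 0.66213 × 4.53451 = 3.002.

3.002 Ca apfu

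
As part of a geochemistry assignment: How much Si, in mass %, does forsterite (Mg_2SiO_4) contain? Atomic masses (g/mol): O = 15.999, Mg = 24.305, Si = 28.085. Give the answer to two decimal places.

19.96 mass %

Formula mass = 2×24.305 + 1×28.085 + 4×15.999 = 140.691 g/mol, of which 28.085 g is Si.
So Si makes up 28.085/140.691 = 0.1996 of the mass, i.e. 19.96%.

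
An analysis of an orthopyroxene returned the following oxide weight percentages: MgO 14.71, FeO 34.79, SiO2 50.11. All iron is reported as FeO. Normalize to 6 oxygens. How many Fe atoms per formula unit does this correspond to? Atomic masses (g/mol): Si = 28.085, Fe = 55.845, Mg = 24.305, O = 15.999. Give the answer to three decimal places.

1.154 Fe apfu

MgO: 14.71/40.304 = 0.36498 mol → 0.36498 mol Mg, 0.36498 mol O.
FeO: 34.79/71.844 = 0.48424 mol → 0.48424 mol Fe, 0.48424 mol O.
SiO2: 50.11/60.083 = 0.83401 mol → 0.83401 mol Si, 1.66802 mol O.
Total oxygen = 2.51724 mol. Normalization factor = 6/2.51724 = 2.38356.
Fe per 6 O = 0.48424 × 2.38356 = 1.154.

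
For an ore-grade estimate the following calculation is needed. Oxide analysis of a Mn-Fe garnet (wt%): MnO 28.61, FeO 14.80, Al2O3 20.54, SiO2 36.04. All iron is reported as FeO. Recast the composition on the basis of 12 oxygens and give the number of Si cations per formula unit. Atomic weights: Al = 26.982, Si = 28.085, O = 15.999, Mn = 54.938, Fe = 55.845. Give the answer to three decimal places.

2.983 Si apfu

28.61 wt% MnO ÷ 70.937 g/mol = 0.40332 mol, giving 0.40332 Mn and 0.40332 O.
14.80 wt% FeO ÷ 71.844 g/mol = 0.20600 mol, giving 0.20600 Fe and 0.20600 O.
20.54 wt% Al2O3 ÷ 101.961 g/mol = 0.20145 mol, giving 0.40290 Al and 0.60435 O.
36.04 wt% SiO2 ÷ 60.083 g/mol = 0.59984 mol, giving 0.59984 Si and 1.19968 O.
Oxygen sums to 2.41335; scaling by 12/2.41335 = 4.97234 puts the formula on 12 O.
Si: 0.59984 × 4.97234 = 2.983 atoms per formula unit.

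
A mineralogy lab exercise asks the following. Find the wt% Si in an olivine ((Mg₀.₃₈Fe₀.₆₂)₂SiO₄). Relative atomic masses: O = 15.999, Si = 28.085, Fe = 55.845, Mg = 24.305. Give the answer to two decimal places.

15.62 mass %

Formula mass = 0.76·24.305 + 1.24·55.845 + 1·28.085 + 4·15.999 = 179.801 g/mol, of which 28.085 g is Si.
So Si makes up 28.085/179.801 = 0.1562 of the mass, i.e. 15.62%.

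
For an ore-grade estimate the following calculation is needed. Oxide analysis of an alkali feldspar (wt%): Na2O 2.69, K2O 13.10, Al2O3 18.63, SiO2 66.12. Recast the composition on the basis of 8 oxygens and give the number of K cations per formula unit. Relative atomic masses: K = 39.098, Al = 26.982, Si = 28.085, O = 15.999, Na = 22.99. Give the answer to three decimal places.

0.759 K apfu

Na2O (M=61.979): mol = 0.04340; Na = 0.08680, O = 0.04340.
K2O (M=94.195): mol = 0.13907; K = 0.27814, O = 0.13907.
Al2O3 (M=101.961): mol = 0.18272; Al = 0.36544, O = 0.54816.
SiO2 (M=60.083): mol = 1.10048; Si = 1.10048, O = 2.20096.
ΣO = 2.93159; factor = 8/ΣO = 2.72889.
K apfu = 0.27814 × 2.72889 = 0.759.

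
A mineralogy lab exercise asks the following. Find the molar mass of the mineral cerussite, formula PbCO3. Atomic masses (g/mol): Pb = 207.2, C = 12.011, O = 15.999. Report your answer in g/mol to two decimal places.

M = 1·207.2 + 1·12.011 + 3·15.999

267.21 g/mol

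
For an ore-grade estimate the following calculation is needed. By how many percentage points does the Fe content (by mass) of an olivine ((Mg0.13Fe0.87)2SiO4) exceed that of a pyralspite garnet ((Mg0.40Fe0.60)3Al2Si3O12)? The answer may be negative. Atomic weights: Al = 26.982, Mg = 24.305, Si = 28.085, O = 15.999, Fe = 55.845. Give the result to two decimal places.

27.83 percentage points

M((Mg0.13Fe0.87)2SiO4) = 195.571 g/mol, so wt% Fe = 97.170/195.571 × 100 = 49.69%.
M((Mg0.40Fe0.60)3Al2Si3O12) = 459.894 g/mol, so wt% Fe = 100.521/459.894 × 100 = 21.86%.
49.69 − 21.86 = 27.83 pp.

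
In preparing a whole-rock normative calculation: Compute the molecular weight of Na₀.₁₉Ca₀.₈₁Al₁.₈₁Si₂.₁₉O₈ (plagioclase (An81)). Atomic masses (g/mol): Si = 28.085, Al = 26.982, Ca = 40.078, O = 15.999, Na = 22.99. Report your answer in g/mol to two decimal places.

275.17 g/mol

M = 0.19×22.99 + 0.81×40.078 + 1.81×26.982 + 2.19×28.085 + 8×15.999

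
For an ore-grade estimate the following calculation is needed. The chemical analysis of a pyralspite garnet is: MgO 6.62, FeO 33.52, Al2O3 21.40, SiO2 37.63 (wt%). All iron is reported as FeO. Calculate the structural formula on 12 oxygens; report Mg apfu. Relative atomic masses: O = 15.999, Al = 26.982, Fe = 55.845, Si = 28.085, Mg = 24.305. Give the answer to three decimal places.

6.62 wt% MgO ÷ 40.304 g/mol = 0.16425 mol, giving 0.16425 Mg and 0.16425 O.
33.52 wt% FeO ÷ 71.844 g/mol = 0.46657 mol, giving 0.46657 Fe and 0.46657 O.
21.40 wt% Al2O3 ÷ 101.961 g/mol = 0.20988 mol, giving 0.41976 Al and 0.62964 O.
37.63 wt% SiO2 ÷ 60.083 g/mol = 0.62630 mol, giving 0.62630 Si and 1.25260 O.
Oxygen sums to 2.51306; scaling by 12/2.51306 = 4.77506 puts the formula on 12 O.
Mg: 0.16425 × 4.77506 = 0.784 atoms per formula unit.

0.784 Mg apfu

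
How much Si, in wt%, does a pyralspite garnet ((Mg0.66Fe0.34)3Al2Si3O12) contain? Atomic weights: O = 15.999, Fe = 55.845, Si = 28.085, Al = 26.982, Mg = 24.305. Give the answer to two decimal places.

Formula mass = 1.98*24.305 + 1.02*55.845 + 2*26.982 + 3*28.085 + 12*15.999 = 435.293 g/mol, of which 84.255 g is Si.
So Si makes up 84.255/435.293 = 0.1936 of the mass, i.e. 19.36%.

19.36 wt%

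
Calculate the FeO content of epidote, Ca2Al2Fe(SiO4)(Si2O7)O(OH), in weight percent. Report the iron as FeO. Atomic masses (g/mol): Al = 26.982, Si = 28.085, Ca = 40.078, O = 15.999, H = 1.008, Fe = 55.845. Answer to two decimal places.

14.87 wt%

Molar mass of Ca2Al2Fe(SiO4)(Si2O7)O(OH) = 2·40.078 + 2·26.982 + 1·55.845 + 3·28.085 + 13·15.999 + 1·1.008 = 483.215 g/mol.
Each formula unit contains 1 Fe, equivalent to 1/1 = 1.0000 mol FeO.
M(FeO) = 1×55.845 + 1×15.999 = 71.844 g/mol.
Mass of FeO per formula unit = 1.0000 × 71.844 = 71.844 g.
FeO wt% = 71.844 / 483.215 × 100 = 14.87%.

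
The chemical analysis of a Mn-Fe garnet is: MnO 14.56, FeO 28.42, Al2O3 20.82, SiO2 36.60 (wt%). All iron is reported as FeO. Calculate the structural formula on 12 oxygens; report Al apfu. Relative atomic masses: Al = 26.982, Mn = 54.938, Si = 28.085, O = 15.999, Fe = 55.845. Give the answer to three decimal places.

2.015 Al apfu

MnO: 14.56/70.937 = 0.20525 mol → 0.20525 mol Mn, 0.20525 mol O.
FeO: 28.42/71.844 = 0.39558 mol → 0.39558 mol Fe, 0.39558 mol O.
Al2O3: 20.82/101.961 = 0.20420 mol → 0.40840 mol Al, 0.61260 mol O.
SiO2: 36.60/60.083 = 0.60916 mol → 0.60916 mol Si, 1.21832 mol O.
Total oxygen = 2.43175 mol. Normalization factor = 12/2.43175 = 4.93472.
Al per 12 O = 0.40840 × 4.93472 = 2.015.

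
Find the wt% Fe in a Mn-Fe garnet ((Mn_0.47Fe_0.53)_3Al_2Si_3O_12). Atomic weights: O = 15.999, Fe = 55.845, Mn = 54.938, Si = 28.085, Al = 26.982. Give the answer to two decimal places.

M((Mn_0.47Fe_0.53)_3Al_2Si_3O_12) = 496.463 g/mol.
Fe contributes 1.59 × 55.845 = 88.794 g per mole.
88.794/496.463 = 0.1789 → 17.89%.

17.89 mass %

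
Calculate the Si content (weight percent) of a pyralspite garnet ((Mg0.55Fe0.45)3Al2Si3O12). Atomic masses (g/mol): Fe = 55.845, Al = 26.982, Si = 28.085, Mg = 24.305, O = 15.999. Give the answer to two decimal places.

M((Mg0.55Fe0.45)3Al2Si3O12) = 445.701 g/mol.
Si contributes 3 × 28.085 = 84.255 g per mole.
84.255/445.701 = 0.1890 → 18.90%.

18.90 weight percent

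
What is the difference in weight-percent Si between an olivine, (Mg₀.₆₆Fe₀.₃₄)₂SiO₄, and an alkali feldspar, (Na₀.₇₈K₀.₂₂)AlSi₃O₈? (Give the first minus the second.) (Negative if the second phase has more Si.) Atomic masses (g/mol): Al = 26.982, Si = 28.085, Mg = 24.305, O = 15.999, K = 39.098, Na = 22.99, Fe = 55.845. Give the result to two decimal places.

Si in (Mg₀.₆₆Fe₀.₃₄)₂SiO₄: molar mass 162.138 g/mol; 1×28.085 = 28.085 g → 17.32 wt%.
Si in (Na₀.₇₈K₀.₂₂)AlSi₃O₈: molar mass 265.763 g/mol; 3×28.085 = 84.255 g → 31.70 wt%.
Difference = 17.32 − 31.70 = -14.38 percentage points.

-14.38 percentage points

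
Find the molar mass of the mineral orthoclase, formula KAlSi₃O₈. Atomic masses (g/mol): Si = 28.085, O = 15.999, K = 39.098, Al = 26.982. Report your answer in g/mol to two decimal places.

The formula mass is the sum 1*39.098 + 1*26.982 + 3*28.085 + 8*15.999.

278.33 g/mol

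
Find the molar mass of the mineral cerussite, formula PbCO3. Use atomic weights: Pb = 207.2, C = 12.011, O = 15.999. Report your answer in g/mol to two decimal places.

Pb: 1 × 207.2 = 207.2000
C: 1 × 12.011 = 12.0110
O: 3 × 15.999 = 47.9970
Summing the contributions gives the formula mass.

267.21 g/mol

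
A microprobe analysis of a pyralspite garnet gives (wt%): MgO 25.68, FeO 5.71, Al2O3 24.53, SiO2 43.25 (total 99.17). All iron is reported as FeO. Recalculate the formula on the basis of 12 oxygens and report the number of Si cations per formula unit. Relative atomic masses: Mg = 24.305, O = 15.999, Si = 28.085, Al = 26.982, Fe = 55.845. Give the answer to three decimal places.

MgO (M=40.304): mol = 0.63716; Mg = 0.63716, O = 0.63716.
FeO (M=71.844): mol = 0.07948; Fe = 0.07948, O = 0.07948.
Al2O3 (M=101.961): mol = 0.24058; Al = 0.48116, O = 0.72174.
SiO2 (M=60.083): mol = 0.71984; Si = 0.71984, O = 1.43968.
ΣO = 2.87806; factor = 12/ΣO = 4.16948.
Si apfu = 0.71984 × 4.16948 = 3.001.

3.001 Si apfu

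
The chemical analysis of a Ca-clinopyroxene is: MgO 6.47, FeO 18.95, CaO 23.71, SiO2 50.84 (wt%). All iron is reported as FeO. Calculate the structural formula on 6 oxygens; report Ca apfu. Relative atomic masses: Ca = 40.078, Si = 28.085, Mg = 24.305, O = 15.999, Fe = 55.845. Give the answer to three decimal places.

MgO (M=40.304): mol = 0.16053; Mg = 0.16053, O = 0.16053.
FeO (M=71.844): mol = 0.26377; Fe = 0.26377, O = 0.26377.
CaO (M=56.077): mol = 0.42281; Ca = 0.42281, O = 0.42281.
SiO2 (M=60.083): mol = 0.84616; Si = 0.84616, O = 1.69232.
ΣO = 2.53943; factor = 6/ΣO = 2.36273.
Ca apfu = 0.42281 × 2.36273 = 0.999.

0.999 Ca apfu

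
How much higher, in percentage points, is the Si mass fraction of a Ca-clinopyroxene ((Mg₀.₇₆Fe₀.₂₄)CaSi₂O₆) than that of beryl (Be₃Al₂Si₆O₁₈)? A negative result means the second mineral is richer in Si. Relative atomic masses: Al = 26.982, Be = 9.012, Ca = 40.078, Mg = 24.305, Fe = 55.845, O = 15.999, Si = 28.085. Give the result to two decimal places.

First mineral: 56.170 g Si in 224.117 g formula = 25.06 wt% Si.
Second mineral: 168.510 g Si in 537.492 g formula = 31.35 wt% Si.
25.06% − 31.35% gives a difference of -6.29 percentage points.

-6.29 percentage points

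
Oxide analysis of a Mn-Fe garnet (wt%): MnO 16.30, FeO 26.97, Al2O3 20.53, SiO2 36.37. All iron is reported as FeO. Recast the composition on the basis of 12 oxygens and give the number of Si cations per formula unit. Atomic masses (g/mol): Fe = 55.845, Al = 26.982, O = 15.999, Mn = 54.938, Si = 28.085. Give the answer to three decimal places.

MnO (M=70.937): mol = 0.22978; Mn = 0.22978, O = 0.22978.
FeO (M=71.844): mol = 0.37540; Fe = 0.37540, O = 0.37540.
Al2O3 (M=101.961): mol = 0.20135; Al = 0.40270, O = 0.60405.
SiO2 (M=60.083): mol = 0.60533; Si = 0.60533, O = 1.21066.
ΣO = 2.41989; factor = 12/ΣO = 4.95890.
Si apfu = 0.60533 × 4.95890 = 3.002.

3.002 Si apfu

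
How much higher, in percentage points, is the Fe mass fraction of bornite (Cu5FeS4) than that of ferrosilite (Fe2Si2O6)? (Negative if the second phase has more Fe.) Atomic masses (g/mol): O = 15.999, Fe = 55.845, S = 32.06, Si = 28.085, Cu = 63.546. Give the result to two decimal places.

Fe in Cu5FeS4: molar mass 501.815 g/mol; 1×55.845 = 55.845 g → 11.13 wt%.
Fe in Fe2Si2O6: molar mass 263.854 g/mol; 2×55.845 = 111.690 g → 42.33 wt%.
Difference = 11.13 − 42.33 = -31.20 percentage points.

-31.20 percentage points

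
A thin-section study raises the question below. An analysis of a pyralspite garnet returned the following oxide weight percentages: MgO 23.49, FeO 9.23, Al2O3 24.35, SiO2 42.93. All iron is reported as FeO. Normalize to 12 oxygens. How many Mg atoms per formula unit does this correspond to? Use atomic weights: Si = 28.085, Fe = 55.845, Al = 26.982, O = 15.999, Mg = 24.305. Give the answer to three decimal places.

23.49 wt% MgO ÷ 40.304 g/mol = 0.58282 mol, giving 0.58282 Mg and 0.58282 O.
9.23 wt% FeO ÷ 71.844 g/mol = 0.12847 mol, giving 0.12847 Fe and 0.12847 O.
24.35 wt% Al2O3 ÷ 101.961 g/mol = 0.23882 mol, giving 0.47764 Al and 0.71646 O.
42.93 wt% SiO2 ÷ 60.083 g/mol = 0.71451 mol, giving 0.71451 Si and 1.42902 O.
Oxygen sums to 2.85677; scaling by 12/2.85677 = 4.20055 puts the formula on 12 O.
Mg: 0.58282 × 4.20055 = 2.448 atoms per formula unit.

2.448 Mg apfu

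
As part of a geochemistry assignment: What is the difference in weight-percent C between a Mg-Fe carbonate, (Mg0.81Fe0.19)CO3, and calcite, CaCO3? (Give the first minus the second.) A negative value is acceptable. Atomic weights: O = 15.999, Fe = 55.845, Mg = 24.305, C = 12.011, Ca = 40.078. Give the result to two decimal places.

C in (Mg0.81Fe0.19)CO3: molar mass 90.306 g/mol; 1×12.011 = 12.011 g → 13.30 wt%.
C in CaCO3: molar mass 100.086 g/mol; 1×12.011 = 12.011 g → 12.00 wt%.
Difference = 13.30 − 12.00 = 1.30 percentage points.

1.30 percentage points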